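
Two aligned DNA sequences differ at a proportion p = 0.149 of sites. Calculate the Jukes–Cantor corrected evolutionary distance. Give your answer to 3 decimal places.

0.166

d = −(3/4) ln(1 − 4p/3) = −0.75 ln(1 − 0.198667) = −0.75 ln(0.801333)
  = −0.75 × (-0.221479) = 0.166109 substitutions/site.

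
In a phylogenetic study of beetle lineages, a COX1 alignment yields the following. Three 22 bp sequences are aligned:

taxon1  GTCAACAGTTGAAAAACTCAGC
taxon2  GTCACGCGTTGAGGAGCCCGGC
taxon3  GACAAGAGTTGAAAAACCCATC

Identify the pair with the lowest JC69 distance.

taxon1 and taxon3

taxon1–taxon2: 8/22 differ, p = 0.364, d = 0.497.
taxon1–taxon3: 4/22 differ, p = 0.182, d = 0.208.
taxon2–taxon3: 8/22 differ, p = 0.364, d = 0.497.
The smallest distance is between taxon1 and taxon3.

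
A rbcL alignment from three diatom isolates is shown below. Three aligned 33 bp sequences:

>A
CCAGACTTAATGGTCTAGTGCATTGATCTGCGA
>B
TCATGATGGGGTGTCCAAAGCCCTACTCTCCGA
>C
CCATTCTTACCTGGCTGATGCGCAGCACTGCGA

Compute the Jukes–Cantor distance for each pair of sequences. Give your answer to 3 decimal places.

d(A,B) = 0.871, d(A,C) = 0.559, d(B,C) = 0.780

A–B: 17/33 sites differ → p ≈ 0.515152, d = −0.75 ln(1 − 0.686869) = 0.870850 ≈ 0.871.
A–C: 13/33 sites differ → p ≈ 0.393939, d = −0.75 ln(1 − 0.525252) = 0.558728 ≈ 0.559.
B–C: 16/33 sites differ → p ≈ 0.484848, d = −0.75 ln(1 − 0.646464) = 0.779827 ≈ 0.780.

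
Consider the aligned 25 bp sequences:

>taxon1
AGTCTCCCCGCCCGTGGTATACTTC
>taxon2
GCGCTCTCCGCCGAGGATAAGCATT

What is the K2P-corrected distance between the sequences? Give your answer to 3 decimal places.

0.800

Of 25 sites, 6 differences are transitions and 6 are transversions, so P = 6/25 = 0.24 and Q = 6/25 = 0.24.
Under the Kimura two-parameter model, d = −½ ln(1 − 2P − Q) − ¼ ln(1 − 2Q).
1 − 2P − Q = 0.28, giving −½ ln(0.28) = 0.636483.
1 − 2Q = 0.52, giving −¼ ln(0.52) = 0.163482.
d = 0.636483 + 0.163482 = 0.799965.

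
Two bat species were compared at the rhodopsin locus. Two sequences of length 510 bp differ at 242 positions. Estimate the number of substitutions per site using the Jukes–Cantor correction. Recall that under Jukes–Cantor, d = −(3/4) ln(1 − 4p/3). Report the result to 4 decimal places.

p = 242/510 ≈ 0.47451.
d = −(3/4) ln(1 − 4p/3) = −0.75 ln(1 − 0.63268) = −0.75 ln(0.36732)
  = −0.75 × (-1.001522) = 0.751142 substitutions/site.

0.7511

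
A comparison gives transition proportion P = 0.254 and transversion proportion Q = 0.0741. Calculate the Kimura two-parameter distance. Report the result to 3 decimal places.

Under the Kimura two-parameter model, d = −½ ln(1 − 2P − Q) − ¼ ln(1 − 2Q).
1 − 2P − Q = 0.4179, giving −½ ln(0.4179) = 0.436257.
1 − 2Q = 0.8518, giving −¼ ln(0.8518) = 0.040101.
d = 0.436257 + 0.040101 = 0.476358.

0.476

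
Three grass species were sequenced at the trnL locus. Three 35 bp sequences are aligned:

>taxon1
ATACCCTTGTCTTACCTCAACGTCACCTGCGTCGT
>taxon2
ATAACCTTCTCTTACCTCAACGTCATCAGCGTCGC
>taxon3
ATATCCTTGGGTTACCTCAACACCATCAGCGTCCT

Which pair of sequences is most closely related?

taxon1–taxon2: 5/35 differ, p = 0.143, d = 0.158.
taxon1–taxon3: 8/35 differ, p = 0.229, d = 0.273.
taxon2–taxon3: 8/35 differ, p = 0.229, d = 0.273.
The smallest distance is between taxon1 and taxon2.

taxon1 and taxon2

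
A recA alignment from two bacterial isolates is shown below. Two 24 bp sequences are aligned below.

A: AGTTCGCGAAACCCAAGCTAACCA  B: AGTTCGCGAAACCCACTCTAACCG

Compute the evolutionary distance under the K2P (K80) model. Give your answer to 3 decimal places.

Of 24 sites, 1 differences are transitions and 2 are transversions, so P = 1/24 ≈ 0.041667 and Q = 2/24 ≈ 0.083333.
Under the Kimura two-parameter model, d = −½ ln(1 − 2P − Q) − ¼ ln(1 − 2Q).
1 − 2P − Q = 0.833333, giving −½ ln(0.833333) = 0.091161.
1 − 2Q = 0.833334, giving −¼ ln(0.833334) = 0.045580.
d = 0.091161 + 0.045580 = 0.136741.

0.137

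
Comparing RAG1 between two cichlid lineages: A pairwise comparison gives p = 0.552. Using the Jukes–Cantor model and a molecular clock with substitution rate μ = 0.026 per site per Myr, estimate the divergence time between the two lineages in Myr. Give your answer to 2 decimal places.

19.21

d = −(3/4) ln(1 − 4p/3) = −0.75 ln(1 − 0.736) = −0.75 ln(0.264)
  = −0.75 × (-1.331806) = 0.998855 substitutions/site.
Under a molecular clock d = 2μt, so t = d/(2μ) = 0.998855 / (2 × 0.026) = 19.21 Myr.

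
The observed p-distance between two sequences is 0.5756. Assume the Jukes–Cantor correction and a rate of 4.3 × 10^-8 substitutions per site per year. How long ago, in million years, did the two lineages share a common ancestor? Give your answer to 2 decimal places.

d = −(3/4) ln(1 − 4p/3) = −0.75 ln(1 − 0.767467) = −0.75 ln(0.232533)
  = −0.75 × (-1.458723) = 1.094042 substitutions/site.
Under a molecular clock d = 2μt, so t = d/(2μ) = 1.094042 / (2 × 4.3 × 10^-8) = 12.72 million years.

12.72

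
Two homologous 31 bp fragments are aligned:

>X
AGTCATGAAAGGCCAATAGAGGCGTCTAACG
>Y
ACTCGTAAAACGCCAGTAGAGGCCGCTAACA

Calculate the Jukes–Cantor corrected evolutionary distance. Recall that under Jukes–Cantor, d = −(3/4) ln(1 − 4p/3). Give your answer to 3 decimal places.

0.316

The sequences differ at 8 of 31 sites (2, 5, 7, 11, 16, 24, 25, 31), so p = 8/31 ≈ 0.258065.
d = −(3/4) ln(1 − 4p/3) = −0.75 ln(1 − 0.344087) = −0.75 ln(0.655913)
  = −0.75 × (-0.421727) = 0.316295 substitutions/site.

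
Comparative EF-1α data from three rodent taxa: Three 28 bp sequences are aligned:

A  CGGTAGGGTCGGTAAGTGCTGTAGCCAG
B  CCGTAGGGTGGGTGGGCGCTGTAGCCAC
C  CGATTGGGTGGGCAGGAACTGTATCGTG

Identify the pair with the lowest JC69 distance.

A and B

A–B: 6/28 differ, p = 0.214, d = 0.252.
A–C: 10/28 differ, p = 0.357, d = 0.485.
B–C: 11/28 differ, p = 0.393, d = 0.556.
The smallest distance is between A and B.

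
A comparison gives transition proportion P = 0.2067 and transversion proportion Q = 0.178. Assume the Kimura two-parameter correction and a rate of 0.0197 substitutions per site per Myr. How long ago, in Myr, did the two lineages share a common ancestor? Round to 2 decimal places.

Under the Kimura two-parameter model, d = −½ ln(1 − 2P − Q) − ¼ ln(1 − 2Q).
1 − 2P − Q = 0.4086, giving −½ ln(0.4086) = 0.447509.
1 − 2Q = 0.644, giving −¼ ln(0.644) = 0.110014.
d = 0.447509 + 0.110014 = 0.557523.
Under a molecular clock d = 2μt, so t = d/(2μ) = 0.557523 / (2 × 0.0197) = 14.15 Myr.

14.15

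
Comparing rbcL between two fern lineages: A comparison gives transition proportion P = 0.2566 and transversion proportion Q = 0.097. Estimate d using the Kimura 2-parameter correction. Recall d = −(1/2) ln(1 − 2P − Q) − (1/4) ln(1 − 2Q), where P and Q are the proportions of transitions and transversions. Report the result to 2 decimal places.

Under the Kimura two-parameter model, d = −½ ln(1 − 2P − Q) − ¼ ln(1 − 2Q).
1 − 2P − Q = 0.3898, giving −½ ln(0.3898) = 0.471061.
1 − 2Q = 0.806, giving −¼ ln(0.806) = 0.053918.
d = 0.471061 + 0.053918 = 0.524979.

0.52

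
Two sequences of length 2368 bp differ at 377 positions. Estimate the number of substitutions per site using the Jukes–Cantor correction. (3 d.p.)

p = 377/2368 ≈ 0.159206.
d = −(3/4) ln(1 − 4p/3) = −0.75 ln(1 − 0.212275) = −0.75 ln(0.787725)
  = −0.75 × (-0.238606) = 0.178955 substitutions/site.

0.179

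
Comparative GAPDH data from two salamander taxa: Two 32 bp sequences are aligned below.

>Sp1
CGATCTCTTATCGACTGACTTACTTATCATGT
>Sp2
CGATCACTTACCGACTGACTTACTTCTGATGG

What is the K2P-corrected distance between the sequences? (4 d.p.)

Of 32 sites, 1 differences are transitions and 4 are transversions, so P = 1/32 = 0.03125 and Q = 4/32 = 0.125.
Under the Kimura two-parameter model, d = −½ ln(1 − 2P − Q) − ¼ ln(1 − 2Q).
1 − 2P − Q = 0.8125, giving −½ ln(0.8125) = 0.103820.
1 − 2Q = 0.75, giving −¼ ln(0.75) = 0.071921.
d = 0.103820 + 0.071921 = 0.175741.

0.1757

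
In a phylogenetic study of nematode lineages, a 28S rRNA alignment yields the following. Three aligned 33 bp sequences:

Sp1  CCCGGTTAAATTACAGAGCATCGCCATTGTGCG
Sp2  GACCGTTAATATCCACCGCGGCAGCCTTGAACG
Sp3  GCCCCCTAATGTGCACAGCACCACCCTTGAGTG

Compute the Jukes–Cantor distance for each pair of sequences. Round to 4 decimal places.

Sp1–Sp2: 15/33 sites differ → p ≈ 0.454545, d = −0.75 ln(1 − 0.60606) = 0.698667 ≈ 0.6987.
Sp1–Sp3: 13/33 sites differ → p ≈ 0.393939, d = −0.75 ln(1 − 0.525252) = 0.558728 ≈ 0.5587.
Sp2–Sp3: 11/33 sites differ → p ≈ 0.333333, d = −0.75 ln(1 − 0.444444) = 0.440839 ≈ 0.4408.

d(Sp1,Sp2) = 0.6987, d(Sp1,Sp3) = 0.5587, d(Sp2,Sp3) = 0.4408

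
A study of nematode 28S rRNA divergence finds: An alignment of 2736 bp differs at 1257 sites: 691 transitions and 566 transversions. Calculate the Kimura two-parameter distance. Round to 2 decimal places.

0.76

P = 691/2736 ≈ 0.252558 and Q = 566/2736 ≈ 0.206871.
Under the Kimura two-parameter model, d = −½ ln(1 − 2P − Q) − ¼ ln(1 − 2Q).
1 − 2P − Q = 0.288013, giving −½ ln(0.288013) = 0.622375.
1 − 2Q = 0.586258, giving −¼ ln(0.586258) = 0.133499.
d = 0.622375 + 0.133499 = 0.755874.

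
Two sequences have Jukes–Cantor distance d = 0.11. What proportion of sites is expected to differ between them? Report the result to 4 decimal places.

0.1023

p = (3/4)(1 − e^(−4d/3)) = 0.75 × (1 − e^(-0.146667)) = 0.75 × (1 − 0.863582) = 0.102314.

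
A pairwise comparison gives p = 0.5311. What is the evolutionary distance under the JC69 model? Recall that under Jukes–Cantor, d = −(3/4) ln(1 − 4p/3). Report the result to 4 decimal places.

0.9236

d = −(3/4) ln(1 − 4p/3) = −0.75 ln(1 − 0.708133) = −0.75 ln(0.291867)
  = −0.75 × (-1.231457) = 0.923593 substitutions/site.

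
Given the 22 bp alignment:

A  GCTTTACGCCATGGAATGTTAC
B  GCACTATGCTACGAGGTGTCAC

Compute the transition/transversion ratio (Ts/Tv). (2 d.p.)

8.00

Transitions are A↔G and C↔T; transversions are all other mismatches.
Transitions: 8. Transversions: 1.
R = 8/1 = 8.00.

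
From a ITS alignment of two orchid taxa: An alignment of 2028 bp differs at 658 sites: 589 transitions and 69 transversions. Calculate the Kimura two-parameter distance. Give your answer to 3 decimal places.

P = 589/2028 ≈ 0.290434 and Q = 69/2028 ≈ 0.034024.
Under the Kimura two-parameter model, d = −½ ln(1 − 2P − Q) − ¼ ln(1 − 2Q).
1 − 2P − Q = 0.385108, giving −½ ln(0.385108) = 0.477116.
1 − 2Q = 0.931952, giving −¼ ln(0.931952) = 0.017618.
d = 0.477116 + 0.017618 = 0.494734.

0.495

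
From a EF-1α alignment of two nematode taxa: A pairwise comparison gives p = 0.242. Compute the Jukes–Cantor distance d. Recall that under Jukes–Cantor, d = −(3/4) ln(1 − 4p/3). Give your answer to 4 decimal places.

0.2922

d = −(3/4) ln(1 − 4p/3) = −0.75 ln(1 − 0.322667) = −0.75 ln(0.677333)
  = −0.75 × (-0.389592) = 0.292194 substitutions/site.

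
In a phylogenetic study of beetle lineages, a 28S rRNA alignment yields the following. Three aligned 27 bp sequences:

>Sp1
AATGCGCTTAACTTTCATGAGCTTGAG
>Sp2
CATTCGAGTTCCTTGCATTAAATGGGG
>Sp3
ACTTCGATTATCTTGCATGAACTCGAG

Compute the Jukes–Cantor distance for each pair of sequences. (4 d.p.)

Sp1–Sp2: 12/27 sites differ → p ≈ 0.444444, d = −0.75 ln(1 − 0.592592) = 0.673455 ≈ 0.6735.
Sp1–Sp3: 7/27 sites differ → p ≈ 0.259259, d = −0.75 ln(1 − 0.345679) = 0.318118 ≈ 0.3181.
Sp2–Sp3: 9/27 sites differ → p ≈ 0.333333, d = −0.75 ln(1 − 0.444444) = 0.440839 ≈ 0.4408.

d(Sp1,Sp2) = 0.6735, d(Sp1,Sp3) = 0.3181, d(Sp2,Sp3) = 0.4408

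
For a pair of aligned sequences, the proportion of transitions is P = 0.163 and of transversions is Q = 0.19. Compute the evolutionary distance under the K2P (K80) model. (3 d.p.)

0.482

Under the Kimura two-parameter model, d = −½ ln(1 − 2P − Q) − ¼ ln(1 − 2Q).
1 − 2P − Q = 0.484, giving −½ ln(0.484) = 0.362835.
1 − 2Q = 0.62, giving −¼ ln(0.62) = 0.119509.
d = 0.362835 + 0.119509 = 0.482344.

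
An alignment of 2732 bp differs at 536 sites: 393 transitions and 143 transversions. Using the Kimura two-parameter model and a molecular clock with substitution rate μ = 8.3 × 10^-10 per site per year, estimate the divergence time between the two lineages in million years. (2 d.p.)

P = 393/2732 ≈ 0.143851 and Q = 143/2732 ≈ 0.052343.
Under the Kimura two-parameter model, d = −½ ln(1 − 2P − Q) − ¼ ln(1 − 2Q).
1 − 2P − Q = 0.659955, giving −½ ln(0.659955) = 0.207792.
1 − 2Q = 0.895314, giving −¼ ln(0.895314) = 0.027645.
d = 0.207792 + 0.027645 = 0.235437.
Under a molecular clock d = 2μt, so t = d/(2μ) = 0.235437 / (2 × 8.3 × 10^-10) = 141.83 million years.

141.83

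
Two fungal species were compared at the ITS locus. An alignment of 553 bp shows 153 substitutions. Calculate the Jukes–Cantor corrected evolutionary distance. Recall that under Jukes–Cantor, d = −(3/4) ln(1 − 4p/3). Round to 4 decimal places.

p = 153/553 ≈ 0.276673.
d = −(3/4) ln(1 − 4p/3) = −0.75 ln(1 − 0.368897) = −0.75 ln(0.631103)
  = −0.75 × (-0.460286) = 0.345215 substitutions/site.

0.3452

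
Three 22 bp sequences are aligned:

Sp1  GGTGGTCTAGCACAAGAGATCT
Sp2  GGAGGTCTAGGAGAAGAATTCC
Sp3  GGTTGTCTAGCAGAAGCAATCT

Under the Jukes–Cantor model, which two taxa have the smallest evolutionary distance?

Sp1 and Sp3

Sp1–Sp2: 6/22 differ, p = 0.273, d = 0.339.
Sp1–Sp3: 4/22 differ, p = 0.182, d = 0.208.
Sp2–Sp3: 6/22 differ, p = 0.273, d = 0.339.
The smallest distance is between Sp1 and Sp3.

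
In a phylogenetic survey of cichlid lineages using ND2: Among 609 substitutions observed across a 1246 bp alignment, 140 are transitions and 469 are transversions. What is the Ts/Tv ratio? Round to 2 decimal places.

R = 140/469 = 0.298507… ≈ 0.30 (to 2 d.p.).

0.30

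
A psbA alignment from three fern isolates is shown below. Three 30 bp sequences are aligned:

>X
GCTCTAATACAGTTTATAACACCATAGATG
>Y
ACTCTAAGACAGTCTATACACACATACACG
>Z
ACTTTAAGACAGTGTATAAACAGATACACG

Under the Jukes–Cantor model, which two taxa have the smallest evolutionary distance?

X–Y: 9/30 differ, p = 0.300, d = 0.383.
X–Z: 10/30 differ, p = 0.333, d = 0.441.
Y–Z: 4/30 differ, p = 0.133, d = 0.147.
The smallest distance is between Y and Z.

Y and Z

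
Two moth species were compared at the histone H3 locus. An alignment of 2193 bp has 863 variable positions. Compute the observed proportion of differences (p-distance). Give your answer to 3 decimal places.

p = 863/2193 = 0.393524… ≈ 0.394 (to 3 d.p.).

0.394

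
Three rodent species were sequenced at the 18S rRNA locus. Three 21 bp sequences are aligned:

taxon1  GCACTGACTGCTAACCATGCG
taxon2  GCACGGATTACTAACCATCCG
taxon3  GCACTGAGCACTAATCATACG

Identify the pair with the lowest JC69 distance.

taxon1 and taxon2

taxon1–taxon2: 4/21 differ, p = 0.190, d = 0.220.
taxon1–taxon3: 5/21 differ, p = 0.238, d = 0.286.
taxon2–taxon3: 5/21 differ, p = 0.238, d = 0.286.
The smallest distance is between taxon1 and taxon2.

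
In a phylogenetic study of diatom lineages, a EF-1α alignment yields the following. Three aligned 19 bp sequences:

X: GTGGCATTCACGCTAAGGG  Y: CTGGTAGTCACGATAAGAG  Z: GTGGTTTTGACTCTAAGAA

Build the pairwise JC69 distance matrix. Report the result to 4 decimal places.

d(X,Y) = 0.3241, d(X,Z) = 0.4099, d(Y,Z) = 0.5068

X–Y: 5/19 sites differ → p ≈ 0.263158, d = −0.75 ln(1 − 0.350877) = 0.324100 ≈ 0.3241.
X–Z: 6/19 sites differ → p ≈ 0.315789, d = −0.75 ln(1 − 0.421052) = 0.409907 ≈ 0.4099.
Y–Z: 7/19 sites differ → p ≈ 0.368421, d = −0.75 ln(1 − 0.491228) = 0.506816 ≈ 0.5068.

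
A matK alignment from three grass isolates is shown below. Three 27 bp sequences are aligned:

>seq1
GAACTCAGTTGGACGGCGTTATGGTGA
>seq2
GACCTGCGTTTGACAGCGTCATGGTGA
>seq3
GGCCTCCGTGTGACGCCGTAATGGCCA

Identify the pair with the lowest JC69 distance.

seq1 and seq2

seq1–seq2: 6/27 differ, p = 0.222, d = 0.264.
seq1–seq3: 9/27 differ, p = 0.333, d = 0.441.
seq2–seq3: 8/27 differ, p = 0.296, d = 0.377.
The smallest distance is between seq1 and seq2.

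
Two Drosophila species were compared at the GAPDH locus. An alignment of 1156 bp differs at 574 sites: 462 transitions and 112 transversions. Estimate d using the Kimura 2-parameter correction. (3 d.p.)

1.186

P = 462/1156 ≈ 0.399654 and Q = 112/1156 ≈ 0.096886.
Under the Kimura two-parameter model, d = −½ ln(1 − 2P − Q) − ¼ ln(1 − 2Q).
1 − 2P − Q = 0.103806, giving −½ ln(0.103806) = 1.132616.
1 − 2Q = 0.806228, giving −¼ ln(0.806228) = 0.053847.
d = 1.132616 + 0.053847 = 1.186463.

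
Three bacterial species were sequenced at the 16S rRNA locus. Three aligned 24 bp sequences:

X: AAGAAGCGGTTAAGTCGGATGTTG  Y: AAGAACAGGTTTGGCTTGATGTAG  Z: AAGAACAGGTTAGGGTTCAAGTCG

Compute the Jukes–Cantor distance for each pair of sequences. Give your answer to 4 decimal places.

d(X,Y) = 0.4408, d(X,Z) = 0.5199, d(Y,Z) = 0.2441

X–Y: 8/24 sites differ → p ≈ 0.333333, d = −0.75 ln(1 − 0.444444) = 0.440839 ≈ 0.4408.
X–Z: 9/24 sites differ → p = 0.375, d = −0.75 ln(1 − 0.5) = 0.519860 ≈ 0.5199.
Y–Z: 5/24 sites differ → p ≈ 0.208333, d = −0.75 ln(1 − 0.277777) = 0.244066 ≈ 0.2441.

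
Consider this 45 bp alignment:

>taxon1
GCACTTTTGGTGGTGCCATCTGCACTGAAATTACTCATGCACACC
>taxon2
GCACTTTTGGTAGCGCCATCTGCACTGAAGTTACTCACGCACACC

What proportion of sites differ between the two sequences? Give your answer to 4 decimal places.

The sequences differ at 4 of 45 positions (sites 12, 14, 30, 38).
p = 4/45 = 0.088888… ≈ 0.0889 (to 4 d.p.).

0.0889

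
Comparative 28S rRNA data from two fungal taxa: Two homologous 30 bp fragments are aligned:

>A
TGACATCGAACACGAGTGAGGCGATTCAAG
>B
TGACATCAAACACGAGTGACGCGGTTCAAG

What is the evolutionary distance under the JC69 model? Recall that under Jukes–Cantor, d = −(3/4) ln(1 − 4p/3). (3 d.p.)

0.107

The sequences differ at 3 of 30 sites (8, 20, 24), so p = 3/30 = 0.1.
d = −(3/4) ln(1 − 4p/3) = −0.75 ln(1 − 0.133333) = −0.75 ln(0.866667)
  = −0.75 × (-0.143100) = 0.107325 substitutions/site.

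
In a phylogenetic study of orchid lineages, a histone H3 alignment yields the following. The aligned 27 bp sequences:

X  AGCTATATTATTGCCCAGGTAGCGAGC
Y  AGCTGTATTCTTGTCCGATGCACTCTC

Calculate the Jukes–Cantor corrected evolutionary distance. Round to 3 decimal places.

0.673

The sequences differ at 12 of 27 sites, so p = 12/27 ≈ 0.444444.
d = −(3/4) ln(1 − 4p/3) = −0.75 ln(1 − 0.592592) = −0.75 ln(0.407408)
  = −0.75 × (-0.897940) = 0.673455 substitutions/site.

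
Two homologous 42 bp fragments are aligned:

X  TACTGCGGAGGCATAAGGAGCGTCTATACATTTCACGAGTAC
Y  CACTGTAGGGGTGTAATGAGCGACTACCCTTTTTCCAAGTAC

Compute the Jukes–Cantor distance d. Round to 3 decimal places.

0.441

The sequences differ at 14 of 42 sites, so p = 14/42 ≈ 0.333333.
d = −(3/4) ln(1 − 4p/3) = −0.75 ln(1 − 0.444444) = −0.75 ln(0.555556)
  = −0.75 × (-0.587786) = 0.440840 substitutions/site.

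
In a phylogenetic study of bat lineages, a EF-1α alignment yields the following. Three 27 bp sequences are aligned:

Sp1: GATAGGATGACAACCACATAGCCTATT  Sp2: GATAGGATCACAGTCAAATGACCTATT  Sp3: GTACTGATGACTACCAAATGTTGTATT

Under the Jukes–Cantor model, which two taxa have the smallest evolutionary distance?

Sp1 and Sp2

Sp1–Sp2: 6/27 differ, p = 0.222, d = 0.264.
Sp1–Sp3: 10/27 differ, p = 0.370, d = 0.511.
Sp2–Sp3: 11/27 differ, p = 0.407, d = 0.588.
The smallest distance is between Sp1 and Sp2.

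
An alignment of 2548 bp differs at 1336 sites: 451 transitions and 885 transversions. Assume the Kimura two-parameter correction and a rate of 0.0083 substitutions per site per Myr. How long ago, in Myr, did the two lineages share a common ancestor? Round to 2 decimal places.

54.27

P = 451/2548 ≈ 0.177002 and Q = 885/2548 ≈ 0.347331.
Under the Kimura two-parameter model, d = −½ ln(1 − 2P − Q) − ¼ ln(1 − 2Q).
1 − 2P − Q = 0.298665, giving −½ ln(0.298665) = 0.604216.
1 − 2Q = 0.305338, giving −¼ ln(0.305338) = 0.296584.
d = 0.604216 + 0.296584 = 0.900800.
Under a molecular clock d = 2μt, so t = d/(2μ) = 0.900800 / (2 × 0.0083) = 54.27 Myr.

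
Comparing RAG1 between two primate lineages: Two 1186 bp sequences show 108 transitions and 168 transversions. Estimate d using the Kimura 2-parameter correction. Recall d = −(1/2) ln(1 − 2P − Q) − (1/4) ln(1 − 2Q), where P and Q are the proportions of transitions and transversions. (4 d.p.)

P = 108/1186 ≈ 0.091062 and Q = 168/1186 ≈ 0.141653.
Under the Kimura two-parameter model, d = −½ ln(1 − 2P − Q) − ¼ ln(1 − 2Q).
1 − 2P − Q = 0.676223, giving −½ ln(0.676223) = 0.195616.
1 − 2Q = 0.716694, giving −¼ ln(0.716694) = 0.083277.
d = 0.195616 + 0.083277 = 0.278893.

0.2789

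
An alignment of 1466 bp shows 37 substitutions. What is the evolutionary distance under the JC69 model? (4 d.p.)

p = 37/1466 ≈ 0.025239.
d = −(3/4) ln(1 − 4p/3) = −0.75 ln(1 − 0.033652) = −0.75 ln(0.966348)
  = −0.75 × (-0.034231) = 0.025673 substitutions/site.

0.0257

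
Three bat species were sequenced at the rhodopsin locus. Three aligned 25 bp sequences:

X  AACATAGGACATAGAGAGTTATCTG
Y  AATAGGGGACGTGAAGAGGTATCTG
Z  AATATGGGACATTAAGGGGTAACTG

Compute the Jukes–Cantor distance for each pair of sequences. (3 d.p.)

d(X,Y) = 0.351, d(X,Z) = 0.351, d(Y,Z) = 0.233

X–Y: 7/25 sites differ → p = 0.28, d = −0.75 ln(1 − 0.373333) = 0.350505 ≈ 0.351.
X–Z: 7/25 sites differ → p = 0.28, d = −0.75 ln(1 − 0.373333) = 0.350505 ≈ 0.351.
Y–Z: 5/25 sites differ → p = 0.2, d = −0.75 ln(1 − 0.266667) = 0.232617 ≈ 0.233.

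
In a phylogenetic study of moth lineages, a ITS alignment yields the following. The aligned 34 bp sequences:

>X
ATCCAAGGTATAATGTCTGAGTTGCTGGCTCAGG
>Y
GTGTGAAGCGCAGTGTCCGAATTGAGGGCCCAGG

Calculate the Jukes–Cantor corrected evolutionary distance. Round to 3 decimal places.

The sequences differ at 14 of 34 sites, so p = 14/34 ≈ 0.411765.
d = −(3/4) ln(1 − 4p/3) = −0.75 ln(1 − 0.54902) = −0.75 ln(0.45098)
  = −0.75 × (-0.796332) = 0.597249 substitutions/site.

0.597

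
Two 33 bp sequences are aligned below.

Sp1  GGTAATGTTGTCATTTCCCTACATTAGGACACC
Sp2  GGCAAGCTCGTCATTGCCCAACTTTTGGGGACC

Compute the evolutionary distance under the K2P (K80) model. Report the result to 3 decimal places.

Of 33 sites, 3 differences are transitions and 7 are transversions, so P = 3/33 ≈ 0.090909 and Q = 7/33 ≈ 0.212121.
Under the Kimura two-parameter model, d = −½ ln(1 − 2P − Q) − ¼ ln(1 − 2Q).
1 − 2P − Q = 0.606061, giving −½ ln(0.606061) = 0.250387.
1 − 2Q = 0.575758, giving −¼ ln(0.575758) = 0.138017.
d = 0.250387 + 0.138017 = 0.388404.

0.388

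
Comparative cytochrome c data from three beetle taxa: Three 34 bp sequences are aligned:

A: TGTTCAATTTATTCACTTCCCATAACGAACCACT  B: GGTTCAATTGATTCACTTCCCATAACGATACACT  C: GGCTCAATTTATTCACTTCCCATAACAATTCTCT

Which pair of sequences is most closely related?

A and B

A–B: 4/34 differ, p = 0.118, d = 0.128.
A–C: 6/34 differ, p = 0.176, d = 0.201.
B–C: 5/34 differ, p = 0.147, d = 0.164.
The smallest distance is between A and B.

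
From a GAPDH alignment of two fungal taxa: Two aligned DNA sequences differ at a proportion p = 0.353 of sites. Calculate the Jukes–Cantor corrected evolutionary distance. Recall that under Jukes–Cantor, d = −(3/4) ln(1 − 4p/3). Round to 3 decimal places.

d = −(3/4) ln(1 − 4p/3) = −0.75 ln(1 − 0.470667) = −0.75 ln(0.529333)
  = −0.75 × (-0.636138) = 0.477104 substitutions/site.

0.477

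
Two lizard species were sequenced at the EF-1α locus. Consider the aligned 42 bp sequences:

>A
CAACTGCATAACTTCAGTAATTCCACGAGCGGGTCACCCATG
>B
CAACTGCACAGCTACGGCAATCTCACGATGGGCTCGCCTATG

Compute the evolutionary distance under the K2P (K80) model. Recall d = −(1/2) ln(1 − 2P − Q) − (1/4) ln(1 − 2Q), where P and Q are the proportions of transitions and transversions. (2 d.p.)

Of 42 sites, 8 differences are transitions and 4 are transversions, so P = 8/42 ≈ 0.190476 and Q = 4/42 ≈ 0.095238.
Under the Kimura two-parameter model, d = −½ ln(1 − 2P − Q) − ¼ ln(1 − 2Q).
1 − 2P − Q = 0.52381, giving −½ ln(0.52381) = 0.323313.
1 − 2Q = 0.809524, giving −¼ ln(0.809524) = 0.052827.
d = 0.323313 + 0.052827 = 0.376140.

0.38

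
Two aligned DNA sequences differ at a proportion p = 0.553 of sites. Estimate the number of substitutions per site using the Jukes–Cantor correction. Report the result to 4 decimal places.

d = −(3/4) ln(1 − 4p/3) = −0.75 ln(1 − 0.737333) = −0.75 ln(0.262667)
  = −0.75 × (-1.336868) = 1.002651 substitutions/site.

1.0027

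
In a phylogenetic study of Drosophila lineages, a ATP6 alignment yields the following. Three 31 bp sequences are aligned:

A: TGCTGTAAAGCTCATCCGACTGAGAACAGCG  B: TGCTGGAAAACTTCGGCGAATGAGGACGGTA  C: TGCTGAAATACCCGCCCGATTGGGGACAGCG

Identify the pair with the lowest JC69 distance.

A and C

A–B: 11/31 differ, p = 0.355, d = 0.481.
A–C: 9/31 differ, p = 0.290, d = 0.367.
B–C: 12/31 differ, p = 0.387, d = 0.544.
The smallest distance is between A and C.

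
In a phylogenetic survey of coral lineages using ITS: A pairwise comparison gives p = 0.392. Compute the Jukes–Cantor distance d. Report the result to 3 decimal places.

d = −(3/4) ln(1 − 4p/3) = −0.75 ln(1 − 0.522667) = −0.75 ln(0.477333)
  = −0.75 × (-0.739541) = 0.554656 substitutions/site.

0.555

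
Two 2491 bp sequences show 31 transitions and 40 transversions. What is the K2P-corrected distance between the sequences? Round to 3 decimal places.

P = 31/2491 ≈ 0.012445 and Q = 40/2491 ≈ 0.016058.
Under the Kimura two-parameter model, d = −½ ln(1 − 2P − Q) − ¼ ln(1 − 2Q).
1 − 2P − Q = 0.959052, giving −½ ln(0.959052) = 0.020905.
1 − 2Q = 0.967884, giving −¼ ln(0.967884) = 0.008161.
d = 0.020905 + 0.008161 = 0.029066.

0.029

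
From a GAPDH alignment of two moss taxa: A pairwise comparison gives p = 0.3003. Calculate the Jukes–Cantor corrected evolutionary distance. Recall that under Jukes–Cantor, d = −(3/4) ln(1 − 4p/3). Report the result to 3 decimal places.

0.384

d = −(3/4) ln(1 − 4p/3) = −0.75 ln(1 − 0.4004) = −0.75 ln(0.5996)
  = −0.75 × (-0.511493) = 0.383620 substitutions/site.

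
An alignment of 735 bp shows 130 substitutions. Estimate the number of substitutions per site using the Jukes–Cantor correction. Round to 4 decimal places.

p = 130/735 ≈ 0.176871.
d = −(3/4) ln(1 − 4p/3) = −0.75 ln(1 − 0.235828) = −0.75 ln(0.764172)
  = −0.75 × (-0.268962) = 0.201722 substitutions/site.

0.2017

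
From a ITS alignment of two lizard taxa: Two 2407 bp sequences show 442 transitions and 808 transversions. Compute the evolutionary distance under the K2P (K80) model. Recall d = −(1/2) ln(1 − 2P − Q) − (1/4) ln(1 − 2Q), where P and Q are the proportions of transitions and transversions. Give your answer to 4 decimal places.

0.8851

P = 442/2407 ≈ 0.183631 and Q = 808/2407 ≈ 0.335688.
Under the Kimura two-parameter model, d = −½ ln(1 − 2P − Q) − ¼ ln(1 − 2Q).
1 − 2P − Q = 0.29705, giving −½ ln(0.29705) = 0.606927.
1 − 2Q = 0.328624, giving −¼ ln(0.328624) = 0.278210.
d = 0.606927 + 0.278210 = 0.885137.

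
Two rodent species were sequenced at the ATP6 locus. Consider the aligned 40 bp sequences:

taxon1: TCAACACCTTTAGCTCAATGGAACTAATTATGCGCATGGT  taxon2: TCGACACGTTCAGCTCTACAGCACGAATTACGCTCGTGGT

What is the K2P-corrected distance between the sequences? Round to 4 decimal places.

Of 40 sites, 6 differences are transitions and 5 are transversions, so P = 6/40 = 0.15 and Q = 5/40 = 0.125.
Under the Kimura two-parameter model, d = −½ ln(1 − 2P − Q) − ¼ ln(1 − 2Q).
1 − 2P − Q = 0.575, giving −½ ln(0.575) = 0.276693.
1 − 2Q = 0.75, giving −¼ ln(0.75) = 0.071921.
d = 0.276693 + 0.071921 = 0.348614.

0.3486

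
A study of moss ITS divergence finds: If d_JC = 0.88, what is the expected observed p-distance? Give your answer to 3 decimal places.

0.518

p = (3/4)(1 − e^(−4d/3)) = 0.75 × (1 − e^(-1.173333)) = 0.75 × (1 − 0.309334) = 0.518000.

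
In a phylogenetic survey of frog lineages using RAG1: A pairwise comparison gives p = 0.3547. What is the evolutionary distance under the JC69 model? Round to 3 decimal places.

0.480

d = −(3/4) ln(1 − 4p/3) = −0.75 ln(1 − 0.472933) = −0.75 ln(0.527067)
  = −0.75 × (-0.640428) = 0.480321 substitutions/site.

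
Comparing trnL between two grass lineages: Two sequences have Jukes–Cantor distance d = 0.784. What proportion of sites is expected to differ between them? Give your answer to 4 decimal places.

p = (3/4)(1 − e^(−4d/3)) = 0.75 × (1 − e^(-1.045333)) = 0.75 × (1 − 0.351575) = 0.486319.

0.4863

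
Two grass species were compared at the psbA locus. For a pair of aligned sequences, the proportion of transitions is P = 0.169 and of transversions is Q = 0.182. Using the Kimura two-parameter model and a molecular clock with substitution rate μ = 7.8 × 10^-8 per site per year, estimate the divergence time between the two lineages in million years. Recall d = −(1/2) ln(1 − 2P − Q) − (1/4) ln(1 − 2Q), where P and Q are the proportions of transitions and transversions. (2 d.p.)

3.08

Under the Kimura two-parameter model, d = −½ ln(1 − 2P − Q) − ¼ ln(1 − 2Q).
1 − 2P − Q = 0.48, giving −½ ln(0.48) = 0.366985.
1 − 2Q = 0.636, giving −¼ ln(0.636) = 0.113139.
d = 0.366985 + 0.113139 = 0.480124.
Under a molecular clock d = 2μt, so t = d/(2μ) = 0.480124 / (2 × 7.8 × 10^-8) = 3.08 million years.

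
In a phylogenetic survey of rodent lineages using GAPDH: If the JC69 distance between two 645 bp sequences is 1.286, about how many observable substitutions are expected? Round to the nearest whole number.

397

Invert JC69: p = (3/4)(1 − e^(−4d/3)) = 0.75 × (1 − e^(-1.714667)) = 0.75 × (1 − 0.180024) = 0.614982.
Expected differing sites = pL ≈ 0.614982 × 645 = 396.66339 ≈ 397.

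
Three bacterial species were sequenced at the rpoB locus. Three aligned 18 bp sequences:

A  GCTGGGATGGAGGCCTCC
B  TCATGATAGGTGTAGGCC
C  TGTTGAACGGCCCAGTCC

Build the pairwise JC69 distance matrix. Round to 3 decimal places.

A–B: 11/18 sites differ → p ≈ 0.611111, d = −0.75 ln(1 − 0.814815) = 1.264800 ≈ 1.265.
A–C: 10/18 sites differ → p ≈ 0.555556, d = −0.75 ln(1 − 0.740741) = 1.012446 ≈ 1.012.
B–C: 8/18 sites differ → p ≈ 0.444444, d = −0.75 ln(1 − 0.592592) = 0.673455 ≈ 0.673.

d(A,B) = 1.265, d(A,C) = 1.012, d(B,C) = 0.673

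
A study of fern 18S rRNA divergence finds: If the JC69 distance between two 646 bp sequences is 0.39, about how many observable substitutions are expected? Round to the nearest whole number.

196

Invert JC69: p = (3/4)(1 − e^(−4d/3)) = 0.75 × (1 − e^(-0.52)) = 0.75 × (1 − 0.594521) = 0.304109.
Expected differing sites = pL ≈ 0.304109 × 646 = 196.454414 ≈ 196.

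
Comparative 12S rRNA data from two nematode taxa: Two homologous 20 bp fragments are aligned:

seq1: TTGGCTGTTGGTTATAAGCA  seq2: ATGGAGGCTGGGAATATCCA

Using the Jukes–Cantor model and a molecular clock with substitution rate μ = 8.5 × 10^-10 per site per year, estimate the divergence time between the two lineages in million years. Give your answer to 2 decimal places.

336.24

The sequences differ at 8 of 20 sites (1, 5, 6, 8, 12, 13, 17, 18), so p = 8/20 = 0.4.
d = −(3/4) ln(1 − 4p/3) = −0.75 ln(1 − 0.533333) = −0.75 ln(0.466667)
  = −0.75 × (-0.762139) = 0.571604 substitutions/site.
Under a molecular clock d = 2μt, so t = d/(2μ) = 0.571604 / (2 × 8.5 × 10^-10) = 336.24 million years.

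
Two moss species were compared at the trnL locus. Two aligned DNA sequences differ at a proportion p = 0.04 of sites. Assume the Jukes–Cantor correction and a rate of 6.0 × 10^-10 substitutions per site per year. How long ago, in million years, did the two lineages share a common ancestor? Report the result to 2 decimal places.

d = −(3/4) ln(1 − 4p/3) = −0.75 ln(1 − 0.053333) = −0.75 ln(0.946667)
  = −0.75 × (-0.054808) = 0.041106 substitutions/site.
Under a molecular clock d = 2μt, so t = d/(2μ) = 0.041106 / (2 × 6.0 × 10^-10) = 34.26 million years.

34.26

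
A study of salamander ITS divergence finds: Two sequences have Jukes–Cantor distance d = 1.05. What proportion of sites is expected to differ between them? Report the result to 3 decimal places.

p = (3/4)(1 − e^(−4d/3)) = 0.75 × (1 − e^(-1.4)) = 0.75 × (1 − 0.246597) = 0.565052.

0.565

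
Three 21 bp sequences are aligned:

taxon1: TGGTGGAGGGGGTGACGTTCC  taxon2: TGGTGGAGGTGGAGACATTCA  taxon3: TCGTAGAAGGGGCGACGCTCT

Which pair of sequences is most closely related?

taxon1–taxon2: 4/21 differ, p = 0.190, d = 0.220.
taxon1–taxon3: 6/21 differ, p = 0.286, d = 0.360.
taxon2–taxon3: 8/21 differ, p = 0.381, d = 0.532.
The smallest distance is between taxon1 and taxon2.

taxon1 and taxon2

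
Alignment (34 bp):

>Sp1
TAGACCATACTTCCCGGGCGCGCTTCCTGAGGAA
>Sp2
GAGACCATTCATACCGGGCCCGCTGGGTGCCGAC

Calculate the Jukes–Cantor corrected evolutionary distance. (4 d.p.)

The sequences differ at 11 of 34 sites, so p = 11/34 ≈ 0.323529.
d = −(3/4) ln(1 − 4p/3) = −0.75 ln(1 − 0.431372) = −0.75 ln(0.568628)
  = −0.75 × (-0.564529) = 0.423397 substitutions/site.

0.4234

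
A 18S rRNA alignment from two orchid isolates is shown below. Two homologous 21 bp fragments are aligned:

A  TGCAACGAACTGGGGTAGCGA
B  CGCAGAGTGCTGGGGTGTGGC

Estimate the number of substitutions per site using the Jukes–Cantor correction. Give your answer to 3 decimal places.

The sequences differ at 9 of 21 sites (1, 5, 6, 8, 9, 17, 18, 19, 21), so p = 9/21 ≈ 0.428571.
d = −(3/4) ln(1 − 4p/3) = −0.75 ln(1 − 0.571428) = −0.75 ln(0.428572)
  = −0.75 × (-0.847297) = 0.635473 substitutions/site.

0.635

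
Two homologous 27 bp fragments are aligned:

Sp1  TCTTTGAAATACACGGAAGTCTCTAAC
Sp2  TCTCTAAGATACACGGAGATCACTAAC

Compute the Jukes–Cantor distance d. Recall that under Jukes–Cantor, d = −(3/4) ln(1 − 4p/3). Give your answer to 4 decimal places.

The sequences differ at 6 of 27 sites (4, 6, 8, 18, 19, 22), so p = 6/27 ≈ 0.222222.
d = −(3/4) ln(1 − 4p/3) = −0.75 ln(1 − 0.296296) = −0.75 ln(0.703704)
  = −0.75 × (-0.351397) = 0.263548 substitutions/site.

0.2635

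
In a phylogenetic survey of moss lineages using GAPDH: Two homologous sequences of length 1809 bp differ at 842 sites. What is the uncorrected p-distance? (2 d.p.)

p = 842/1809 = 0.465450… ≈ 0.47 (to 2 d.p.).

0.47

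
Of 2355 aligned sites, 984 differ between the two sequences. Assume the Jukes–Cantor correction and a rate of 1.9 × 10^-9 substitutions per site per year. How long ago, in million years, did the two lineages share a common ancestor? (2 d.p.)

p = 984/2355 ≈ 0.417834.
d = −(3/4) ln(1 − 4p/3) = −0.75 ln(1 − 0.557112) = −0.75 ln(0.442888)
  = −0.75 × (-0.814438) = 0.610829 substitutions/site.
Under a molecular clock d = 2μt, so t = d/(2μ) = 0.610829 / (2 × 1.9 × 10^-9) = 160.74 million years.

160.74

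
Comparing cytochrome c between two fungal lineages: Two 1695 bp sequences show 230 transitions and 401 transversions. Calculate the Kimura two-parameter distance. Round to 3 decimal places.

P = 230/1695 ≈ 0.135693 and Q = 401/1695 ≈ 0.236578.
Under the Kimura two-parameter model, d = −½ ln(1 − 2P − Q) − ¼ ln(1 − 2Q).
1 − 2P − Q = 0.492036, giving −½ ln(0.492036) = 0.354602.
1 − 2Q = 0.526844, giving −¼ ln(0.526844) = 0.160213.
d = 0.354602 + 0.160213 = 0.514815.

0.515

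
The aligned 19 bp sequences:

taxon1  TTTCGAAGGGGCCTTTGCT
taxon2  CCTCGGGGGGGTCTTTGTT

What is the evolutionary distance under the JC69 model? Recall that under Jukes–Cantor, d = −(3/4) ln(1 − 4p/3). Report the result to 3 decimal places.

0.410

The sequences differ at 6 of 19 sites (1, 2, 6, 7, 12, 18), so p = 6/19 ≈ 0.315789.
d = −(3/4) ln(1 − 4p/3) = −0.75 ln(1 − 0.421052) = −0.75 ln(0.578948)
  = −0.75 × (-0.546543) = 0.409907 substitutions/site.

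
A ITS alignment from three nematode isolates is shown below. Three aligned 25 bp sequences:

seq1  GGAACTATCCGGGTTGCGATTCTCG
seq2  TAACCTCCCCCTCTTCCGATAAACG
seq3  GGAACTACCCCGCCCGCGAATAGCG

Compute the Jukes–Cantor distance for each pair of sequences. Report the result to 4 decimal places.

d(seq1,seq2) = 0.7662, d(seq1,seq3) = 0.4172, d(seq2,seq3) = 0.6626

seq1–seq2: 12/25 sites differ → p = 0.48, d = −0.75 ln(1 − 0.64) = 0.766238 ≈ 0.7662.
seq1–seq3: 8/25 sites differ → p = 0.32, d = −0.75 ln(1 − 0.426667) = 0.417216 ≈ 0.4172.
seq2–seq3: 11/25 sites differ → p = 0.44, d = −0.75 ln(1 − 0.586667) = 0.662626 ≈ 0.6626.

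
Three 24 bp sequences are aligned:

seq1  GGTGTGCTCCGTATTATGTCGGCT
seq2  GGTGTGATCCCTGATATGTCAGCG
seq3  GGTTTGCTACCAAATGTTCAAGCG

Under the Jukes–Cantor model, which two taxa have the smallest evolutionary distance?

seq1 and seq2

seq1–seq2: 6/24 differ, p = 0.250, d = 0.304.
seq1–seq3: 11/24 differ, p = 0.458, d = 0.708.
seq2–seq3: 9/24 differ, p = 0.375, d = 0.520.
The smallest distance is between seq1 and seq2.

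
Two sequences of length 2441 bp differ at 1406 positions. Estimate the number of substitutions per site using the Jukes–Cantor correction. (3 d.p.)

p = 1406/2441 ≈ 0.575993.
d = −(3/4) ln(1 − 4p/3) = −0.75 ln(1 − 0.767991) = −0.75 ln(0.232009)
  = −0.75 × (-1.460979) = 1.095734 substitutions/site.

1.096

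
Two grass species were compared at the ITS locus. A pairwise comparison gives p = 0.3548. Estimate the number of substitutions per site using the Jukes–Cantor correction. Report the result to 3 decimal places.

d = −(3/4) ln(1 − 4p/3) = −0.75 ln(1 − 0.473067) = −0.75 ln(0.526933)
  = −0.75 × (-0.640682) = 0.480512 substitutions/site.

0.481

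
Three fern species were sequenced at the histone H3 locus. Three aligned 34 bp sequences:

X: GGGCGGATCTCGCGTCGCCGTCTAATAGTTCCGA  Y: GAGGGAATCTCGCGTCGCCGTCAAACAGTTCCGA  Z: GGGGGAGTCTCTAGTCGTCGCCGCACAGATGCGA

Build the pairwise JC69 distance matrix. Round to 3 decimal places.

d(X,Y) = 0.164, d(X,Z) = 0.477, d(Y,Z) = 0.373

X–Y: 5/34 sites differ → p ≈ 0.147059, d = −0.75 ln(1 − 0.196079) = 0.163691 ≈ 0.164.
X–Z: 12/34 sites differ → p ≈ 0.352941, d = −0.75 ln(1 − 0.470588) = 0.476991 ≈ 0.477.
Y–Z: 10/34 sites differ → p ≈ 0.294118, d = −0.75 ln(1 − 0.392157) = 0.373379 ≈ 0.373.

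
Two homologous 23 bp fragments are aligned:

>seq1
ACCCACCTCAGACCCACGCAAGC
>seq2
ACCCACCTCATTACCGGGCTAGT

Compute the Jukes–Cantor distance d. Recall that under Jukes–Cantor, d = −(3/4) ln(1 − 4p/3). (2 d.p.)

The sequences differ at 7 of 23 sites (11, 12, 13, 16, 17, 20, 23), so p = 7/23 ≈ 0.304348.
d = −(3/4) ln(1 − 4p/3) = −0.75 ln(1 − 0.405797) = −0.75 ln(0.594203)
  = −0.75 × (-0.520534) = 0.390401 substitutions/site.

0.39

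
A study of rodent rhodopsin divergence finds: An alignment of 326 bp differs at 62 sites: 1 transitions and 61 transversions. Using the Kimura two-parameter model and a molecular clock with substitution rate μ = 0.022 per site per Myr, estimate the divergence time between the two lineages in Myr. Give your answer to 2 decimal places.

5.10

P = 1/326 ≈ 0.003067 and Q = 61/326 ≈ 0.187117.
Under the Kimura two-parameter model, d = −½ ln(1 − 2P − Q) − ¼ ln(1 − 2Q).
1 − 2P − Q = 0.806749, giving −½ ln(0.806749) = 0.107371.
1 − 2Q = 0.625766, giving −¼ ln(0.625766) = 0.117195.
d = 0.107371 + 0.117195 = 0.224566.
Under a molecular clock d = 2μt, so t = d/(2μ) = 0.224566 / (2 × 0.022) = 5.10 Myr.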